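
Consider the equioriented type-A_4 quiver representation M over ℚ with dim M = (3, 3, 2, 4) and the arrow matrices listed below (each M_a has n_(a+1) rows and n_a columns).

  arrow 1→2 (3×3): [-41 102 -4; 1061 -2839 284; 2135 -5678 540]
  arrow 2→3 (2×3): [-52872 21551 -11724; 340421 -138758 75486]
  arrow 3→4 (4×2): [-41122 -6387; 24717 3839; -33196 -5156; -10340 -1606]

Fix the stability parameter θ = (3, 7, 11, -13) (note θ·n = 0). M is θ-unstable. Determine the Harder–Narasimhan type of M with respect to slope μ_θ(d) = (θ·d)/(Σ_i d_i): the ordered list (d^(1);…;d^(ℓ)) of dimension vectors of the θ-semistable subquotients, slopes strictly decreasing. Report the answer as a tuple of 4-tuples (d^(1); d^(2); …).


Interval decomposition of M: I[1,1], I[1,4]^2, I[2,2], I[4,4]^2.
HN type (ℓ=4): μ^(1)=7; μ^(2)=3; μ^(3)=2; μ^(4)=-13

((0, 1, 0, 0); (1, 0, 0, 0); (2, 2, 2, 2); (0, 0, 0, 2))


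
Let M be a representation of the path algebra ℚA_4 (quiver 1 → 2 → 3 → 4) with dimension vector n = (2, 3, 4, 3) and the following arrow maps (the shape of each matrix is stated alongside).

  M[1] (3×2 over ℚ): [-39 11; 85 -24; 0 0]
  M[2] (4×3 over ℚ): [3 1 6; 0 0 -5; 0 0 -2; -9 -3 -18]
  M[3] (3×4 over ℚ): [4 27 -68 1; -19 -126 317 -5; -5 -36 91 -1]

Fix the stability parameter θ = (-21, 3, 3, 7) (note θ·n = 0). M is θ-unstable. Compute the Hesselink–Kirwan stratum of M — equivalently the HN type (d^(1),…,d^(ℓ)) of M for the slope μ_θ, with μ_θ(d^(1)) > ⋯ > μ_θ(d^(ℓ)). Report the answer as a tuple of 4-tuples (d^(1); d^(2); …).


Via rank(M_{q-1}∘⋯∘M_p): M ≅ I[1,2], I[1,4], I[2,3], I[3,3], I[3,4], I[4,4].
μ_θ-semistable layers: μ^(1)=7; μ^(2)=3; μ^(3)=-21

((0, 0, 0, 3); (0, 3, 4, 0); (2, 0, 0, 0))


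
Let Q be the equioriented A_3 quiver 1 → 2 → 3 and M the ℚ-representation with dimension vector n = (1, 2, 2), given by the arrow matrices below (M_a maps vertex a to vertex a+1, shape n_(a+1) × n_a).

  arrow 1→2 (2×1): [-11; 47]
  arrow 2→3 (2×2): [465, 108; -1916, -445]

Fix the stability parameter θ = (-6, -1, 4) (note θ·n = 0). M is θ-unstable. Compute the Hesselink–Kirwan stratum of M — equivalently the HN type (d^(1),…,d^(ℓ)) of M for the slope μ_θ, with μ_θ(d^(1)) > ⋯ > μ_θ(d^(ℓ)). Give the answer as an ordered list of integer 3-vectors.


Interval decomposition of M: I[1,3], I[2,3].
HN type (ℓ=3): μ^(1)=4; μ^(2)=-1; μ^(3)=-6

((0, 0, 2); (0, 2, 0); (1, 0, 0))


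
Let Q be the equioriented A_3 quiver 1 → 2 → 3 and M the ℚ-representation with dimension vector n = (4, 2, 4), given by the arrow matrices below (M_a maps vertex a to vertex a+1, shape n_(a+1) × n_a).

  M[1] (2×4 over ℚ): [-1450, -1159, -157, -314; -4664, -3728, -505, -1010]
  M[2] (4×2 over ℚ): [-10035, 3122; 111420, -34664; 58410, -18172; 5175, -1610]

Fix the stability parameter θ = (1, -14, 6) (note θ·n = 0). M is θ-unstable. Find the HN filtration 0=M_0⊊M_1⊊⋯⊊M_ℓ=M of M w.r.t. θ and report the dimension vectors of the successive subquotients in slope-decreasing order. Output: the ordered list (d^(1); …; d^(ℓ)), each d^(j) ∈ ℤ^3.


Barcode: M ≅ I[1,1]^2, I[1,2], I[1,3], I[3,3]^3. HN layers by μ_θ (3 steps, strictly decreasing):
  μ^(1)=6; μ^(2)=1; μ^(3)=-13/2

((0, 0, 4); (2, 0, 0); (2, 2, 0))


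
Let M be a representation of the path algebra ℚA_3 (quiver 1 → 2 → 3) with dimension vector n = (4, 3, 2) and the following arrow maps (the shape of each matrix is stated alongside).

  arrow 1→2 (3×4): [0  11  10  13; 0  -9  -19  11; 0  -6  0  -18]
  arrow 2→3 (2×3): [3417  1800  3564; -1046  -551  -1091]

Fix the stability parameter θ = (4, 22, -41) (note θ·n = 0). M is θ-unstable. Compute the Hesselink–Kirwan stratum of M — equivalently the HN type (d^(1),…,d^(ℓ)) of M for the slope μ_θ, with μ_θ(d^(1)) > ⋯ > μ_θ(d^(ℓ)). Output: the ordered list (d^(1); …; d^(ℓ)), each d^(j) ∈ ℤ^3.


Interval decomposition of M: I[1,1]^2, I[1,3]^2, I[2,2].
HN type (ℓ=3): μ^(1)=22; μ^(2)=4; μ^(3)=-5

((0, 1, 0); (2, 0, 0); (2, 2, 2))


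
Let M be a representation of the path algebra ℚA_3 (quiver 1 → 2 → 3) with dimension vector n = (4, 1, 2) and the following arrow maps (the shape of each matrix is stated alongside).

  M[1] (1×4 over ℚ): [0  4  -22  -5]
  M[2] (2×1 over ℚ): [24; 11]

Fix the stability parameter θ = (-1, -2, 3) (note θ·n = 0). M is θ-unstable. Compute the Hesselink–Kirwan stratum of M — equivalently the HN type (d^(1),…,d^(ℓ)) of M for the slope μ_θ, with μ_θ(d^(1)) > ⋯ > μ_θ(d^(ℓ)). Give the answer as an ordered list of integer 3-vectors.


Via rank(M_{q-1}∘⋯∘M_p): M ≅ I[1,1]^3, I[1,3], I[3,3].
μ_θ-semistable layers: μ^(1)=3; μ^(2)=-1; μ^(3)=-3/2

((0, 0, 2); (3, 0, 0); (1, 1, 0))


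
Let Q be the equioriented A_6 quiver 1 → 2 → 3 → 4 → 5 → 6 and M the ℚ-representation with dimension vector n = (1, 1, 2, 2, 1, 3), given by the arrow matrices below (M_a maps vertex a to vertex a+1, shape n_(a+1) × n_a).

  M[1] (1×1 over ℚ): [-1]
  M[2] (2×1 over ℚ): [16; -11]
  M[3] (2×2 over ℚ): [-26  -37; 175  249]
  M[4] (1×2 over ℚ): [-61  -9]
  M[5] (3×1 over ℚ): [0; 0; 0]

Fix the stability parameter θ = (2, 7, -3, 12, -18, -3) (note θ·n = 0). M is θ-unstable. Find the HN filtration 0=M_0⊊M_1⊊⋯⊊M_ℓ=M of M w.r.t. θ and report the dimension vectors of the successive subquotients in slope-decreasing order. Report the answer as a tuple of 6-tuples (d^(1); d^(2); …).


Interval decomposition of M: I[1,4], I[3,5], I[6,6]^3.
HN type (ℓ=3): μ^(1)=12; μ^(2)=2; μ^(3)=-3

((0, 0, 0, 1, 0, 0); (1, 1, 1, 0, 0, 0); (0, 0, 1, 1, 1, 3))


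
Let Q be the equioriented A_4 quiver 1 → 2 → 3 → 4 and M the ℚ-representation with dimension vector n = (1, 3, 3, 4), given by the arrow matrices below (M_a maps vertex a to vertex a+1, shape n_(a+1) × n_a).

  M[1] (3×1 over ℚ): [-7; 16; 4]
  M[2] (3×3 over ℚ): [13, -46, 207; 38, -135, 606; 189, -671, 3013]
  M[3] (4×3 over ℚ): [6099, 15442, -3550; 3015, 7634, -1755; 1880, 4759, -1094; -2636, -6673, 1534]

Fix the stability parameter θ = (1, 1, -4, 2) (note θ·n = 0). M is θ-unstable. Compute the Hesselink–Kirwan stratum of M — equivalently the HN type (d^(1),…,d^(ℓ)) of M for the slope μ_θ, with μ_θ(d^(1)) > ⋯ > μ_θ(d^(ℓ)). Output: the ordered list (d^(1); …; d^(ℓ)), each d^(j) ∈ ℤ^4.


Interval decomposition of M: I[1,4], I[2,4]^2, I[4,4].
HN type (ℓ=3): μ^(1)=2; μ^(2)=-2/3; μ^(3)=-3/2

((0, 0, 0, 4); (1, 1, 1, 0); (0, 2, 2, 0))


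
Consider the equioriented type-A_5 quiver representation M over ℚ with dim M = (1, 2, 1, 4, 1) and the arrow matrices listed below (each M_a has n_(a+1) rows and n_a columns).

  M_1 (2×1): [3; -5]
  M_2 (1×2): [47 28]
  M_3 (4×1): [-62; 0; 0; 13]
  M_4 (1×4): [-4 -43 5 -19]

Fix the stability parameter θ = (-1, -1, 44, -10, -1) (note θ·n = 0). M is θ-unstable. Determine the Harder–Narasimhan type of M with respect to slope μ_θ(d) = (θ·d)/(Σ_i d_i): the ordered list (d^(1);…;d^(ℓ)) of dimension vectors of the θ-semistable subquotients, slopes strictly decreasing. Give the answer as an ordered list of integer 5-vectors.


Interval decomposition of M: I[1,5], I[2,2], I[4,4]^3.
HN type (ℓ=3): μ^(1)=11; μ^(2)=-1; μ^(3)=-10

((0, 0, 1, 1, 1); (1, 2, 0, 0, 0); (0, 0, 0, 3, 0))


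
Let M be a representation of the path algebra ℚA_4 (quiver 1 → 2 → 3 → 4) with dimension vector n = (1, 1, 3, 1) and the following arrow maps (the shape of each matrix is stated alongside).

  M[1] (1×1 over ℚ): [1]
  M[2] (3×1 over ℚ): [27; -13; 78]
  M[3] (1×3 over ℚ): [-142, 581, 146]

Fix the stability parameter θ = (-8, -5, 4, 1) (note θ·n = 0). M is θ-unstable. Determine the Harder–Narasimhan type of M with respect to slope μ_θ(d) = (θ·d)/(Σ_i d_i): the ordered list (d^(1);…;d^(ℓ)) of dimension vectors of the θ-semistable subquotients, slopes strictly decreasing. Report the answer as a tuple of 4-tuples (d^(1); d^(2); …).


Via rank(M_{q-1}∘⋯∘M_p): M ≅ I[1,4], I[3,3]^2.
μ_θ-semistable layers: μ^(1)=4; μ^(2)=5/2; μ^(3)=-5; μ^(4)=-8

((0, 0, 2, 0); (0, 0, 1, 1); (0, 1, 0, 0); (1, 0, 0, 0))


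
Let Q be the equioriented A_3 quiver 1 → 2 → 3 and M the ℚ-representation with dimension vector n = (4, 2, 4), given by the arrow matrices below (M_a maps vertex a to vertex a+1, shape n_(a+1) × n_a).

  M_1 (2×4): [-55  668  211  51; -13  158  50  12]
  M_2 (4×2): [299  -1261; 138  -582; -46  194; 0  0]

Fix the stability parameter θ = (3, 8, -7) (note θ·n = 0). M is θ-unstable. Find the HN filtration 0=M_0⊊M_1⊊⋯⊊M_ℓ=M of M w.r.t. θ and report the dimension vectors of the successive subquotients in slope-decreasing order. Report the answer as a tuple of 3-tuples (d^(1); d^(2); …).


Via rank(M_{q-1}∘⋯∘M_p): M ≅ I[1,1]^2, I[1,2], I[1,3], I[3,3]^3.
μ_θ-semistable layers: μ^(1)=8; μ^(2)=3; μ^(3)=4/3; μ^(4)=-7

((0, 1, 0); (3, 0, 0); (1, 1, 1); (0, 0, 3))


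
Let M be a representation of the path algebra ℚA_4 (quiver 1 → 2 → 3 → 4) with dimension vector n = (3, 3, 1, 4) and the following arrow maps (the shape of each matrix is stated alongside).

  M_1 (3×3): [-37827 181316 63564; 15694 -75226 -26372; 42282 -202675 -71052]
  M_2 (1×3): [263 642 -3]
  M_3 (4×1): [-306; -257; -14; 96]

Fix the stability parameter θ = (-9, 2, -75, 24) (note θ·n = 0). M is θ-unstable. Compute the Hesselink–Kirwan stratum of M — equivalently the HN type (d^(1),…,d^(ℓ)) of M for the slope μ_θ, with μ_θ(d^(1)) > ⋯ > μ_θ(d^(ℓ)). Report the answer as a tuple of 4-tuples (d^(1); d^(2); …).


Via rank(M_{q-1}∘⋯∘M_p): M ≅ I[1,2]^2, I[1,4], I[4,4]^3.
μ_θ-semistable layers: μ^(1)=24; μ^(2)=2; μ^(3)=-9; μ^(4)=-82/3

((0, 0, 0, 4); (0, 2, 0, 0); (2, 0, 0, 0); (1, 1, 1, 0))


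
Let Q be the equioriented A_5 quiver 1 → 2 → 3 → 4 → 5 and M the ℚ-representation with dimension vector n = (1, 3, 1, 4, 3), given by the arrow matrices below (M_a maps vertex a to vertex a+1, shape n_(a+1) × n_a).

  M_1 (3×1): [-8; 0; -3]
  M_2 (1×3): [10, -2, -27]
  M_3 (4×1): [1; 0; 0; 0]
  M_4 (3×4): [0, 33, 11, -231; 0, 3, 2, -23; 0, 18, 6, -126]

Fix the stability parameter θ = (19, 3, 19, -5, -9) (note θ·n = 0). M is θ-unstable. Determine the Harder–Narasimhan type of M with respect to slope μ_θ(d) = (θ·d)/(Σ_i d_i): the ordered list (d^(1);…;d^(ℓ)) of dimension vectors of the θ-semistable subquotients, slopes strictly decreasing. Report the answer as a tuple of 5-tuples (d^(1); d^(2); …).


Interval decomposition of M: I[1,4], I[2,2]^2, I[4,4], I[4,5]^2, I[5,5].
HN type (ℓ=5): μ^(1)=9; μ^(2)=3; μ^(3)=-5; μ^(4)=-7; μ^(5)=-9

((1, 1, 1, 1, 0); (0, 2, 0, 0, 0); (0, 0, 0, 1, 0); (0, 0, 0, 2, 2); (0, 0, 0, 0, 1))


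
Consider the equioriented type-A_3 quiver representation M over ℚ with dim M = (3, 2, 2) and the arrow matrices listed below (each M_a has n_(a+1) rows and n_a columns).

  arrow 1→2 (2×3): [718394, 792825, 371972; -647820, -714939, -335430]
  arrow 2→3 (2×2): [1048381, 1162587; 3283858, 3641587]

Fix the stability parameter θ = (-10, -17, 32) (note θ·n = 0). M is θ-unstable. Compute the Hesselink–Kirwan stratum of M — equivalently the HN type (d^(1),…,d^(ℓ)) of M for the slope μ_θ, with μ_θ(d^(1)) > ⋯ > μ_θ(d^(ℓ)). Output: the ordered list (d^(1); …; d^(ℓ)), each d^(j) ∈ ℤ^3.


Via rank(M_{q-1}∘⋯∘M_p): M ≅ I[1,1], I[1,3]^2.
μ_θ-semistable layers: μ^(1)=32; μ^(2)=-10; μ^(3)=-27/2

((0, 0, 2); (1, 0, 0); (2, 2, 0))


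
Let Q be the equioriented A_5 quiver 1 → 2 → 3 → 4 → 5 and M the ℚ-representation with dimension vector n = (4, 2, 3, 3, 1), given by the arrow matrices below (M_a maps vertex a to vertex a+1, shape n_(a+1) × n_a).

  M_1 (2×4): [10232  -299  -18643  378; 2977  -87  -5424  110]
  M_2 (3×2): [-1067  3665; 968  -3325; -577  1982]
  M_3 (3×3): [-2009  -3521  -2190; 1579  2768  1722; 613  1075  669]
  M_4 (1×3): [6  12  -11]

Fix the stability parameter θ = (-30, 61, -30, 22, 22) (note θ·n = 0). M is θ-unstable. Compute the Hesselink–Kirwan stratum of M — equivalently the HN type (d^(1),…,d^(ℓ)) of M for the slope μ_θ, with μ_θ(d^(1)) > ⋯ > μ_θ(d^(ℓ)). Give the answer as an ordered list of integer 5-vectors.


Via rank(M_{q-1}∘⋯∘M_p): M ≅ I[1,1]^2, I[1,4], I[1,5], I[3,4].
μ_θ-semistable layers: μ^(1)=22; μ^(2)=31/2; μ^(3)=-30

((0, 0, 0, 3, 1); (0, 2, 2, 0, 0); (4, 0, 1, 0, 0))


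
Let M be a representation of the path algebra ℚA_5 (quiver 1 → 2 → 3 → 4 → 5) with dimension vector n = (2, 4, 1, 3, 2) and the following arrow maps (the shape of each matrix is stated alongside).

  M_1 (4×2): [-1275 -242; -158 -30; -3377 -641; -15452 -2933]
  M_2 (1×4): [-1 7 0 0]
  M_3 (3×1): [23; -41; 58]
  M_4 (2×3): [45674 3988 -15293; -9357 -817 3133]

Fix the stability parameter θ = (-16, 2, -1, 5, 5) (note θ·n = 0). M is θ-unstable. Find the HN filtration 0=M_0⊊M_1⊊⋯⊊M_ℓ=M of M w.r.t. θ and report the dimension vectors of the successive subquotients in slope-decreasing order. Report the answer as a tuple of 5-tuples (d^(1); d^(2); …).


Interval decomposition of M: I[1,2], I[1,4], I[2,2]^2, I[4,5]^2.
HN type (ℓ=4): μ^(1)=5; μ^(2)=2; μ^(3)=1/2; μ^(4)=-16

((0, 0, 0, 3, 2); (0, 3, 0, 0, 0); (0, 1, 1, 0, 0); (2, 0, 0, 0, 0))


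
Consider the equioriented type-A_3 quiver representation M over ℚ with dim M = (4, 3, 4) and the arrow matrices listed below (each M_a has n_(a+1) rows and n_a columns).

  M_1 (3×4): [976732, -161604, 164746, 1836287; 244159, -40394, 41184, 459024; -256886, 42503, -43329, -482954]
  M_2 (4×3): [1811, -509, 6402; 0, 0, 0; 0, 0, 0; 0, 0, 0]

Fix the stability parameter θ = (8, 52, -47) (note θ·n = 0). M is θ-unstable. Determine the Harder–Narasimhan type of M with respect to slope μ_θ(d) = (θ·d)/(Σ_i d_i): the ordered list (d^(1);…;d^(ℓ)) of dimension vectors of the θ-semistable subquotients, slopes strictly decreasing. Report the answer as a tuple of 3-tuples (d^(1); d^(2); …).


Interval decomposition of M: I[1,1], I[1,2]^2, I[1,3], I[3,3]^3.
HN type (ℓ=4): μ^(1)=52; μ^(2)=8; μ^(3)=13/3; μ^(4)=-47

((0, 2, 0); (3, 0, 0); (1, 1, 1); (0, 0, 3))


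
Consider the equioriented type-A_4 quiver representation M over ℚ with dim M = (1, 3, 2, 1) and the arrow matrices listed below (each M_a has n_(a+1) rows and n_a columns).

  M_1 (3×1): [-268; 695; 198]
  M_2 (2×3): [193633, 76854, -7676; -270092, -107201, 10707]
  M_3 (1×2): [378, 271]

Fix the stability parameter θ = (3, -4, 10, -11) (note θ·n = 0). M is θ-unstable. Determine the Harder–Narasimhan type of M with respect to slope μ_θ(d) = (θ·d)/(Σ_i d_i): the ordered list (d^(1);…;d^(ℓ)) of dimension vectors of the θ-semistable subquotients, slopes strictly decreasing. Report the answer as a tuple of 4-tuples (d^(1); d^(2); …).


Barcode: M ≅ I[1,4], I[2,2], I[2,3]. HN layers by μ_θ (3 steps, strictly decreasing):
  μ^(1)=10; μ^(2)=-1/2; μ^(3)=-4

((0, 0, 1, 0); (1, 1, 1, 1); (0, 2, 0, 0))


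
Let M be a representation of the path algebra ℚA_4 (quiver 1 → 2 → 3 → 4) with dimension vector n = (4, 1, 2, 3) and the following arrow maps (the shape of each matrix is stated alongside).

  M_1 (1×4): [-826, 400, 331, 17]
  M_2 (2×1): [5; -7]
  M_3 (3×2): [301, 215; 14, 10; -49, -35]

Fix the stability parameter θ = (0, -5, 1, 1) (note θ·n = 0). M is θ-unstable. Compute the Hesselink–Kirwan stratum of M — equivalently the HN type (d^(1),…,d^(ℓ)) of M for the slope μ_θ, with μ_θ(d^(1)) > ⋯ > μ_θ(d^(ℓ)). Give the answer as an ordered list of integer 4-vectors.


Via rank(M_{q-1}∘⋯∘M_p): M ≅ I[1,1]^3, I[1,3], I[3,4], I[4,4]^2.
μ_θ-semistable layers: μ^(1)=1; μ^(2)=0; μ^(3)=-5/2

((0, 0, 2, 3); (3, 0, 0, 0); (1, 1, 0, 0))


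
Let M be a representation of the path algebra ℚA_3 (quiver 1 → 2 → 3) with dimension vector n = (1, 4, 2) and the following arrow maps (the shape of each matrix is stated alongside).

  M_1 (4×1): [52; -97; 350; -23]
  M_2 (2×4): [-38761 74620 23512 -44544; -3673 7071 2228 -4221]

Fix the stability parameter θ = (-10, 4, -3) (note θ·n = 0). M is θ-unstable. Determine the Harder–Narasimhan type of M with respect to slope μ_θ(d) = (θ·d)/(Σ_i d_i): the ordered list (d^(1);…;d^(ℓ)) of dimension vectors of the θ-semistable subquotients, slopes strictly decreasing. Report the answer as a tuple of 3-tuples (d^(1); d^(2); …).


Via rank(M_{q-1}∘⋯∘M_p): M ≅ I[1,2], I[2,2], I[2,3]^2.
μ_θ-semistable layers: μ^(1)=4; μ^(2)=1/2; μ^(3)=-10

((0, 2, 0); (0, 2, 2); (1, 0, 0))


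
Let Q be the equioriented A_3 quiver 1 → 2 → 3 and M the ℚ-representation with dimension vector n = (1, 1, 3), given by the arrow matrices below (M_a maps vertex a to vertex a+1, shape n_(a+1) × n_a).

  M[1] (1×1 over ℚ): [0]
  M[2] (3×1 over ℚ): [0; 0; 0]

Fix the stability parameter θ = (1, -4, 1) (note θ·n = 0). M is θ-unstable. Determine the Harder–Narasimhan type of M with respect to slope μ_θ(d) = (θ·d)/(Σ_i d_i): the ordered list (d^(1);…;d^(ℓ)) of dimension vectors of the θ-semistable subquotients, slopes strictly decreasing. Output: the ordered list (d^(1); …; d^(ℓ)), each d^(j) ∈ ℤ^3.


Via rank(M_{q-1}∘⋯∘M_p): M ≅ I[1,1], I[2,2], I[3,3]^3.
μ_θ-semistable layers: μ^(1)=1; μ^(2)=-4

((1, 0, 3); (0, 1, 0))


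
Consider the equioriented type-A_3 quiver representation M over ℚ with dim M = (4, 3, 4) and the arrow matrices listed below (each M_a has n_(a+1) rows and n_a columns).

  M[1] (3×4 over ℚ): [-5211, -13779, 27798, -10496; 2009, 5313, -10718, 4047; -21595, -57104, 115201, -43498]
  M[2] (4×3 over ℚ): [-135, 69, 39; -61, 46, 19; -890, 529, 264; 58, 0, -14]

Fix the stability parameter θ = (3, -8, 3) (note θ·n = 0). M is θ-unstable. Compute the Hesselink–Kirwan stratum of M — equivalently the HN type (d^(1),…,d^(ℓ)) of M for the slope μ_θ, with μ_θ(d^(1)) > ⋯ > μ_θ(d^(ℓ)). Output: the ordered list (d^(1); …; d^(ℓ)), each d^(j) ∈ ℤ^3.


Barcode: M ≅ I[1,1], I[1,2], I[1,3]^2, I[3,3]^2. HN layers by μ_θ (2 steps, strictly decreasing):
  μ^(1)=3; μ^(2)=-5/2

((1, 0, 4); (3, 3, 0))


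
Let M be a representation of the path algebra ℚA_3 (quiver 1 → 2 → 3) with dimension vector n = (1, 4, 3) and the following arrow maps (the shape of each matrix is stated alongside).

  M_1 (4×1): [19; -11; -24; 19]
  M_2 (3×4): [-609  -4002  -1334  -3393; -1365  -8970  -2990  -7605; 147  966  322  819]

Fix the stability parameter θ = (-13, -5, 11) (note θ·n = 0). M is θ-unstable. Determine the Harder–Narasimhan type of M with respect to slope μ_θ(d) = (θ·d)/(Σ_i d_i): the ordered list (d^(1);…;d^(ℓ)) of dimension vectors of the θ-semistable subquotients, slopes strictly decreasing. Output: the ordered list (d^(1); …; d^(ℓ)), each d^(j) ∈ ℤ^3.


Interval decomposition of M: I[1,2], I[2,2]^2, I[2,3], I[3,3]^2.
HN type (ℓ=3): μ^(1)=11; μ^(2)=-5; μ^(3)=-13

((0, 0, 3); (0, 4, 0); (1, 0, 0))


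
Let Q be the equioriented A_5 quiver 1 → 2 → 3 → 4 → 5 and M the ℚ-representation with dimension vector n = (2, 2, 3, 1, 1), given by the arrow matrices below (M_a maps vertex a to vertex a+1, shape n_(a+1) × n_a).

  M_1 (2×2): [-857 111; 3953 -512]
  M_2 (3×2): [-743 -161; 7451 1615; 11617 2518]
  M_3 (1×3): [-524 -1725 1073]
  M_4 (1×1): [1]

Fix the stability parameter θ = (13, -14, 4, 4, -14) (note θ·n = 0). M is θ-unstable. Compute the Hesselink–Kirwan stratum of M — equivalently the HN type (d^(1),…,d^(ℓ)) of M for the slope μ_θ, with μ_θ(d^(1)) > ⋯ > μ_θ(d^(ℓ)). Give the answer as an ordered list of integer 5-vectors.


Via rank(M_{q-1}∘⋯∘M_p): M ≅ I[1,3], I[1,5], I[3,3].
μ_θ-semistable layers: μ^(1)=4; μ^(2)=-1/2; μ^(3)=-7/5

((0, 0, 2, 0, 0); (1, 1, 0, 0, 0); (1, 1, 1, 1, 1))


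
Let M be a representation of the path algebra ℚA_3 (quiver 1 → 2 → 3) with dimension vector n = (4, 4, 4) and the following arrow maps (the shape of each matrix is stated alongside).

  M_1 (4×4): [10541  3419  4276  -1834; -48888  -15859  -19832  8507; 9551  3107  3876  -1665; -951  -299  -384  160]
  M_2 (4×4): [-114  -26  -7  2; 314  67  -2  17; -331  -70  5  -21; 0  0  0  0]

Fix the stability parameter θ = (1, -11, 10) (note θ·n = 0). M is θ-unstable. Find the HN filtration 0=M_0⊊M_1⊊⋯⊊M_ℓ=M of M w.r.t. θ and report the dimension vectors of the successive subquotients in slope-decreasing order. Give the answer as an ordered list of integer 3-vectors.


Interval decomposition of M: I[1,2], I[1,3]^3, I[3,3].
HN type (ℓ=2): μ^(1)=10; μ^(2)=-5

((0, 0, 4); (4, 4, 0))


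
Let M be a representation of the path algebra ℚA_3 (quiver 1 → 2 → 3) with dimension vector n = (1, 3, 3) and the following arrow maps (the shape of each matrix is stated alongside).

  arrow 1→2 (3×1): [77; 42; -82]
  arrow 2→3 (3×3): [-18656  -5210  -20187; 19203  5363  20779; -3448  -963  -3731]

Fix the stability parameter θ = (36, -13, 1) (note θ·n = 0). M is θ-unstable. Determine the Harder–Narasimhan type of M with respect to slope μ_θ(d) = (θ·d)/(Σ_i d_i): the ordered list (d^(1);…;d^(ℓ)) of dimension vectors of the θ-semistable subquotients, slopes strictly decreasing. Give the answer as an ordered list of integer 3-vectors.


Barcode: M ≅ I[1,3], I[2,3]^2. HN layers by μ_θ (3 steps, strictly decreasing):
  μ^(1)=8; μ^(2)=1; μ^(3)=-13

((1, 1, 1); (0, 0, 2); (0, 2, 0))


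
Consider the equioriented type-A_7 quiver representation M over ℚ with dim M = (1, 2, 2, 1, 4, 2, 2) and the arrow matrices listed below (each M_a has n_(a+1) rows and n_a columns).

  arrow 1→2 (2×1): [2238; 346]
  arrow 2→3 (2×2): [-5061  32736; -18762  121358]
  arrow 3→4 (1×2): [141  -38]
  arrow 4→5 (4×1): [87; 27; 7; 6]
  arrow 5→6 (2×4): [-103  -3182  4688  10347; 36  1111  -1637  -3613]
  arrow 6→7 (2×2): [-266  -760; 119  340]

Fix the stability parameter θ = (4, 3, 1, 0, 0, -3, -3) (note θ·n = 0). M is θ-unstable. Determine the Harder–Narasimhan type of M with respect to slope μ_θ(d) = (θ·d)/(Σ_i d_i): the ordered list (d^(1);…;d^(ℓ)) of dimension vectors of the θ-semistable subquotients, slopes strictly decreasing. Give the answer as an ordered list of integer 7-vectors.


Interval decomposition of M: I[1,7], I[2,3], I[5,5]^2, I[5,6], I[7,7].
HN type (ℓ=5): μ^(1)=2; μ^(2)=2/7; μ^(3)=0; μ^(4)=-3/2; μ^(5)=-3

((0, 1, 1, 0, 0, 0, 0); (1, 1, 1, 1, 1, 1, 1); (0, 0, 0, 0, 2, 0, 0); (0, 0, 0, 0, 1, 1, 0); (0, 0, 0, 0, 0, 0, 1))


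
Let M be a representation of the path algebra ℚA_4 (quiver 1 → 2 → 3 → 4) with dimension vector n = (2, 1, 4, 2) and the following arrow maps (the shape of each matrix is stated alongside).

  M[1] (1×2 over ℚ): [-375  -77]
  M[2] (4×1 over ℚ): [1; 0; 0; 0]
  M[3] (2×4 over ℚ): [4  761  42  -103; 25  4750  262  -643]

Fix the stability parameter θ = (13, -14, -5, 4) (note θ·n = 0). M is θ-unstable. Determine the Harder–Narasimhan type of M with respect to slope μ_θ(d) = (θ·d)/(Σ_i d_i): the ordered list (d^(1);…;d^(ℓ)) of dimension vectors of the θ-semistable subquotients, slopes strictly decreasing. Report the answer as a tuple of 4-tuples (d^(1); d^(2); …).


Interval decomposition of M: I[1,1], I[1,4], I[3,3]^2, I[3,4].
HN type (ℓ=4): μ^(1)=13; μ^(2)=4; μ^(3)=-2; μ^(4)=-5

((1, 0, 0, 0); (0, 0, 0, 2); (1, 1, 1, 0); (0, 0, 3, 0))


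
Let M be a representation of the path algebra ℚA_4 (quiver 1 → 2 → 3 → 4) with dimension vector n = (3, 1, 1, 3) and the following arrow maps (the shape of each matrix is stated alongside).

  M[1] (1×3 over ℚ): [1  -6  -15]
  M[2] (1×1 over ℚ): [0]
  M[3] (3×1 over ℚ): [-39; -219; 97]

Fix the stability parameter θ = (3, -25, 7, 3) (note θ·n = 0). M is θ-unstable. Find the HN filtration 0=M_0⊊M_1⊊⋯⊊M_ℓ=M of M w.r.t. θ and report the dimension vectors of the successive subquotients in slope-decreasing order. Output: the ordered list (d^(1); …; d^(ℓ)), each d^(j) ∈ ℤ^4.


Via rank(M_{q-1}∘⋯∘M_p): M ≅ I[1,1]^2, I[1,2], I[3,4], I[4,4]^2.
μ_θ-semistable layers: μ^(1)=5; μ^(2)=3; μ^(3)=-11

((0, 0, 1, 1); (2, 0, 0, 2); (1, 1, 0, 0))


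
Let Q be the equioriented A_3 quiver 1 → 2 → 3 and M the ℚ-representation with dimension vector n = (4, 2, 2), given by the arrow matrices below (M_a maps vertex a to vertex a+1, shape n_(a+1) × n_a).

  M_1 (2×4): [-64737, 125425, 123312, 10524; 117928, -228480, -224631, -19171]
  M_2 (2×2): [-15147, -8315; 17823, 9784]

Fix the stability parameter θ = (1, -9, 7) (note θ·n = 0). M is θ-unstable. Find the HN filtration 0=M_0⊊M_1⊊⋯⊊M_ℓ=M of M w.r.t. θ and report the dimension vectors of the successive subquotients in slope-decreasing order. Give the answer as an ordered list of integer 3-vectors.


Barcode: M ≅ I[1,1]^2, I[1,3]^2. HN layers by μ_θ (3 steps, strictly decreasing):
  μ^(1)=7; μ^(2)=1; μ^(3)=-4

((0, 0, 2); (2, 0, 0); (2, 2, 0))


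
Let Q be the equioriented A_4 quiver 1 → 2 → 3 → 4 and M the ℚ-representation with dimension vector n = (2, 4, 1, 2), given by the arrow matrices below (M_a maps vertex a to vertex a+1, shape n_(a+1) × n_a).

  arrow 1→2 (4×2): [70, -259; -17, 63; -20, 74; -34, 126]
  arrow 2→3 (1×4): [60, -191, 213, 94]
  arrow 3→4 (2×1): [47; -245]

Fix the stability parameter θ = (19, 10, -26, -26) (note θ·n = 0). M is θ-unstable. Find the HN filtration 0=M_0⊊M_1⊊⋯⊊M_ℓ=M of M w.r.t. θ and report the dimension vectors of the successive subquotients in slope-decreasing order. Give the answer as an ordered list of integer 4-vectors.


Via rank(M_{q-1}∘⋯∘M_p): M ≅ I[1,2], I[1,4], I[2,2]^2, I[4,4].
μ_θ-semistable layers: μ^(1)=29/2; μ^(2)=10; μ^(3)=-23/4; μ^(4)=-26

((1, 1, 0, 0); (0, 2, 0, 0); (1, 1, 1, 1); (0, 0, 0, 1))


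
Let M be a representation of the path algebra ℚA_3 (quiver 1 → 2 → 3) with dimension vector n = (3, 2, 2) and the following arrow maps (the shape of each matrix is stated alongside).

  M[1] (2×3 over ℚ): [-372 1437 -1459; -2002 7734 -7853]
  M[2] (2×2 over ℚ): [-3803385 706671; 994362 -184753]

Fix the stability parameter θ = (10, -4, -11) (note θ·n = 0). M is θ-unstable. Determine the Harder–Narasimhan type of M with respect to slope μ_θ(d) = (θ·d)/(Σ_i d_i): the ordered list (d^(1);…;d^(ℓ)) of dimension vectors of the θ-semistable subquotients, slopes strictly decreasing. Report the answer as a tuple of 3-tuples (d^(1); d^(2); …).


Via rank(M_{q-1}∘⋯∘M_p): M ≅ I[1,1], I[1,3]^2.
μ_θ-semistable layers: μ^(1)=10; μ^(2)=-5/3

((1, 0, 0); (2, 2, 2))


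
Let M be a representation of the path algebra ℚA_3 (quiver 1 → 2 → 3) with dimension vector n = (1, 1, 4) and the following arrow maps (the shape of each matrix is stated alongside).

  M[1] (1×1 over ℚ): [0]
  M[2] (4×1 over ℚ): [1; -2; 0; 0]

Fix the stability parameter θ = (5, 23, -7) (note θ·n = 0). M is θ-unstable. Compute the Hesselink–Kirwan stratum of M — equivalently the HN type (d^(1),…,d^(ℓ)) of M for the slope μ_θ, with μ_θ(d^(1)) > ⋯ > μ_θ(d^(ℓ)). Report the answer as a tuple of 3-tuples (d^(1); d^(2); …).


Via rank(M_{q-1}∘⋯∘M_p): M ≅ I[1,1], I[2,3], I[3,3]^3.
μ_θ-semistable layers: μ^(1)=8; μ^(2)=5; μ^(3)=-7

((0, 1, 1); (1, 0, 0); (0, 0, 3))


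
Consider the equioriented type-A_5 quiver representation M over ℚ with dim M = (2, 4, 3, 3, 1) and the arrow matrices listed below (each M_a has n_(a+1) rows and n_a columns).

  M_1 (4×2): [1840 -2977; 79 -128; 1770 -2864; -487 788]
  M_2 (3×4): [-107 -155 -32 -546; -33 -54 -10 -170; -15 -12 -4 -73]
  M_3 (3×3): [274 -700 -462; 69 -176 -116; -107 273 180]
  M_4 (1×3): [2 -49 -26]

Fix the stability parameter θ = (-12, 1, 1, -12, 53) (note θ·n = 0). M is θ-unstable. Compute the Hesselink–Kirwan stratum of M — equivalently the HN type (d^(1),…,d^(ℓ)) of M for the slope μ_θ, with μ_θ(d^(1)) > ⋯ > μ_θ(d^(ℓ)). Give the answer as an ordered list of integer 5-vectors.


Via rank(M_{q-1}∘⋯∘M_p): M ≅ I[1,4], I[1,5], I[2,2], I[2,4].
μ_θ-semistable layers: μ^(1)=53; μ^(2)=1; μ^(3)=-10/3; μ^(4)=-12

((0, 0, 0, 0, 1); (0, 1, 0, 0, 0); (0, 3, 3, 3, 0); (2, 0, 0, 0, 0))


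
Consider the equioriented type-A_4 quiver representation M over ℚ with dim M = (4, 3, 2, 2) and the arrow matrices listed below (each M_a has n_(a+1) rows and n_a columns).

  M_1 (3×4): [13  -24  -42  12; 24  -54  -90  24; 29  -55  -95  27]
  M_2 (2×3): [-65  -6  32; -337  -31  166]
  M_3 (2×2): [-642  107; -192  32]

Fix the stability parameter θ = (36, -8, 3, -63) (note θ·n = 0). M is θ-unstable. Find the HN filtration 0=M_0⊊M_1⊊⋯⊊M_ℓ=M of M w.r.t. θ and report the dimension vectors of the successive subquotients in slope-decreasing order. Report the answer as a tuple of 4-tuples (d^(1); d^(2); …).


Via rank(M_{q-1}∘⋯∘M_p): M ≅ I[1,1], I[1,2], I[1,3], I[1,4], I[4,4].
μ_θ-semistable layers: μ^(1)=36; μ^(2)=14; μ^(3)=31/3; μ^(4)=-8; μ^(5)=-63

((1, 0, 0, 0); (1, 1, 0, 0); (1, 1, 1, 0); (1, 1, 1, 1); (0, 0, 0, 1))


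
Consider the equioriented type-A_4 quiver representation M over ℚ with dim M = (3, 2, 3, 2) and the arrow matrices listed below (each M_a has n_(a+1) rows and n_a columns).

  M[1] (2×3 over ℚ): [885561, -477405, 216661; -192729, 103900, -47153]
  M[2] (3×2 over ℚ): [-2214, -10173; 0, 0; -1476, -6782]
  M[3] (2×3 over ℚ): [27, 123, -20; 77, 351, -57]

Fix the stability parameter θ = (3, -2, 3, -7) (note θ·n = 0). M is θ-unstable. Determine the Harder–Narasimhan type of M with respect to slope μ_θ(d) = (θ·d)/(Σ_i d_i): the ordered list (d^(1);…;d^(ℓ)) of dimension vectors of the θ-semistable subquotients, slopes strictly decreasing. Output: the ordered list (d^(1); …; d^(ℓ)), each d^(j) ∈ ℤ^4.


Barcode: M ≅ I[1,1], I[1,2], I[1,4], I[3,3], I[3,4]. HN layers by μ_θ (4 steps, strictly decreasing):
  μ^(1)=3; μ^(2)=1/2; μ^(3)=-3/4; μ^(4)=-2

((1, 0, 1, 0); (1, 1, 0, 0); (1, 1, 1, 1); (0, 0, 1, 1))


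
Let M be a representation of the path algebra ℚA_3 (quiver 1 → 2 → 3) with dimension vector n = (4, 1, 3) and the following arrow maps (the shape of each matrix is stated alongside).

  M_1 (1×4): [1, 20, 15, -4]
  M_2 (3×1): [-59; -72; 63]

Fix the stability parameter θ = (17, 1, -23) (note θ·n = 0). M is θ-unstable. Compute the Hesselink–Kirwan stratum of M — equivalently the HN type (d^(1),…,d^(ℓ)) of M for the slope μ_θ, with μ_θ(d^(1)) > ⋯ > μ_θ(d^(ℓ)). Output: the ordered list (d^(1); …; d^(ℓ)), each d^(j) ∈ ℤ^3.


Via rank(M_{q-1}∘⋯∘M_p): M ≅ I[1,1]^3, I[1,3], I[3,3]^2.
μ_θ-semistable layers: μ^(1)=17; μ^(2)=-5/3; μ^(3)=-23

((3, 0, 0); (1, 1, 1); (0, 0, 2))


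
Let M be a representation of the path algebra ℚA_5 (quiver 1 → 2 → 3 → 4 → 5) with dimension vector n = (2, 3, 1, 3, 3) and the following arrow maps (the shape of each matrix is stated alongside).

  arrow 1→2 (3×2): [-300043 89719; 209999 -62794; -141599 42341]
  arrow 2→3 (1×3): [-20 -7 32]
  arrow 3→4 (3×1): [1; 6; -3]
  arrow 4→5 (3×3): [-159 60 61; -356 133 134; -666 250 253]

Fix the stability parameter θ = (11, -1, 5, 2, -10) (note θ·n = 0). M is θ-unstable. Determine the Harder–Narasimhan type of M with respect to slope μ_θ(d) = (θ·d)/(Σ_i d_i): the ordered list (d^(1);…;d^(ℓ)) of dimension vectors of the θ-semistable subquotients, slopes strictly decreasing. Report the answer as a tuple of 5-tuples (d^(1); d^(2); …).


Via rank(M_{q-1}∘⋯∘M_p): M ≅ I[1,2], I[1,5], I[2,2], I[4,5]^2.
μ_θ-semistable layers: μ^(1)=5; μ^(2)=7/5; μ^(3)=-1; μ^(4)=-4

((1, 1, 0, 0, 0); (1, 1, 1, 1, 1); (0, 1, 0, 0, 0); (0, 0, 0, 2, 2))


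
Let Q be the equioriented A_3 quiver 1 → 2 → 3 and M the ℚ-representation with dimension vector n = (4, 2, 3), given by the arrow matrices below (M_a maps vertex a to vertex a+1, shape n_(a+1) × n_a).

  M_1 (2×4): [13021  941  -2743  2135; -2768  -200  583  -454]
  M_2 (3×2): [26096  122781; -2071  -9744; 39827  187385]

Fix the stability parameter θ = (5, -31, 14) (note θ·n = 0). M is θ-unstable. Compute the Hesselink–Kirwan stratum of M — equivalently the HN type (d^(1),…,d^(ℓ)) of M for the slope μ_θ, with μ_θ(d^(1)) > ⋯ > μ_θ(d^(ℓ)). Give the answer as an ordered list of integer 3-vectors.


Barcode: M ≅ I[1,1]^2, I[1,3]^2, I[3,3]. HN layers by μ_θ (3 steps, strictly decreasing):
  μ^(1)=14; μ^(2)=5; μ^(3)=-13

((0, 0, 3); (2, 0, 0); (2, 2, 0))


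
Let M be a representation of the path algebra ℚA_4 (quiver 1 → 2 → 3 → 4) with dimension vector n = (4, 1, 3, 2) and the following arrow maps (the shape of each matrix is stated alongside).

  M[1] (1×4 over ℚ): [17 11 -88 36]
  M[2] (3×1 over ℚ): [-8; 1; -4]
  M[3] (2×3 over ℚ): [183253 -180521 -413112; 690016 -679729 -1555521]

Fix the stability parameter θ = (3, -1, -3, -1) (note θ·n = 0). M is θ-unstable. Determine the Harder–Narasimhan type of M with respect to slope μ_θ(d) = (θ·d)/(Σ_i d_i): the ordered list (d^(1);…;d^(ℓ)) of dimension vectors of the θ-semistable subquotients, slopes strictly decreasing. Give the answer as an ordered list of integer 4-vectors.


Barcode: M ≅ I[1,1]^3, I[1,4], I[3,3], I[3,4]. HN layers by μ_θ (4 steps, strictly decreasing):
  μ^(1)=3; μ^(2)=-1/2; μ^(3)=-1; μ^(4)=-3

((3, 0, 0, 0); (1, 1, 1, 1); (0, 0, 0, 1); (0, 0, 2, 0))


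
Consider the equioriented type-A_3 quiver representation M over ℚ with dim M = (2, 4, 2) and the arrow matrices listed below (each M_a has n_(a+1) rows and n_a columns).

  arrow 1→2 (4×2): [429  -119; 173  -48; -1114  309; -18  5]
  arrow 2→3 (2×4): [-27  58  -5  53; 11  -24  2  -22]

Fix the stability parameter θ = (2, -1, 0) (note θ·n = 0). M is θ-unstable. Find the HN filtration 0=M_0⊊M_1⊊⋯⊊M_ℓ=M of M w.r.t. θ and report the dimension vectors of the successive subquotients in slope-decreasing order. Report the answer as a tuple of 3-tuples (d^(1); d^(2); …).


Interval decomposition of M: I[1,3]^2, I[2,2]^2.
HN type (ℓ=2): μ^(1)=1/3; μ^(2)=-1

((2, 2, 2); (0, 2, 0))


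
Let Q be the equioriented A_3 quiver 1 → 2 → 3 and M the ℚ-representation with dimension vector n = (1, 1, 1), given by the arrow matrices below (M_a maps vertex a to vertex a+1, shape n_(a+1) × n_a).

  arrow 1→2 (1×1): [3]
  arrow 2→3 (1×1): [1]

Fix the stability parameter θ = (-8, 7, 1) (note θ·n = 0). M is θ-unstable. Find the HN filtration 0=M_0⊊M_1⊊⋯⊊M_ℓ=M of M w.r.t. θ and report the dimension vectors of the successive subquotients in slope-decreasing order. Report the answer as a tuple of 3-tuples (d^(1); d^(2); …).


Barcode: M ≅ I[1,3]. HN layers by μ_θ (2 steps, strictly decreasing):
  μ^(1)=4; μ^(2)=-8

((0, 1, 1); (1, 0, 0))


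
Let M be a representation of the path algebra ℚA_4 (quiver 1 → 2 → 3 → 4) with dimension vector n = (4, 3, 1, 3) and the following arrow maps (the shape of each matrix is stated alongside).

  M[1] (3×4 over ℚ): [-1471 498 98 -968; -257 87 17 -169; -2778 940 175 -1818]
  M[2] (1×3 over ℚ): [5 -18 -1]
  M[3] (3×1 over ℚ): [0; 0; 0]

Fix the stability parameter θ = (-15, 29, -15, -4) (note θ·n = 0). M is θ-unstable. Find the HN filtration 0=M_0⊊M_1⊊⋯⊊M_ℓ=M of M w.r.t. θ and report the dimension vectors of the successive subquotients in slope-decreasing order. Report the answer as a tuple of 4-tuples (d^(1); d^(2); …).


Interval decomposition of M: I[1,1], I[1,2]^2, I[1,3], I[4,4]^3.
HN type (ℓ=4): μ^(1)=29; μ^(2)=7; μ^(3)=-4; μ^(4)=-15

((0, 2, 0, 0); (0, 1, 1, 0); (0, 0, 0, 3); (4, 0, 0, 0))


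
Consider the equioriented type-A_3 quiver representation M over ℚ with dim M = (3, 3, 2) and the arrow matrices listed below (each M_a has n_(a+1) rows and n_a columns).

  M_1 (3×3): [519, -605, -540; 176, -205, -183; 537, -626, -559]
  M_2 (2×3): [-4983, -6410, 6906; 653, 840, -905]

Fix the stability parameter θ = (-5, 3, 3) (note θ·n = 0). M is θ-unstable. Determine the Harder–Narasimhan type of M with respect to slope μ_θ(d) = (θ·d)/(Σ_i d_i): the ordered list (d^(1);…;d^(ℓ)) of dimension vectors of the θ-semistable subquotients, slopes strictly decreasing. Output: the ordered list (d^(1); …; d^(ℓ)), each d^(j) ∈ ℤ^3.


Interval decomposition of M: I[1,2], I[1,3]^2.
HN type (ℓ=2): μ^(1)=3; μ^(2)=-5

((0, 3, 2); (3, 0, 0))


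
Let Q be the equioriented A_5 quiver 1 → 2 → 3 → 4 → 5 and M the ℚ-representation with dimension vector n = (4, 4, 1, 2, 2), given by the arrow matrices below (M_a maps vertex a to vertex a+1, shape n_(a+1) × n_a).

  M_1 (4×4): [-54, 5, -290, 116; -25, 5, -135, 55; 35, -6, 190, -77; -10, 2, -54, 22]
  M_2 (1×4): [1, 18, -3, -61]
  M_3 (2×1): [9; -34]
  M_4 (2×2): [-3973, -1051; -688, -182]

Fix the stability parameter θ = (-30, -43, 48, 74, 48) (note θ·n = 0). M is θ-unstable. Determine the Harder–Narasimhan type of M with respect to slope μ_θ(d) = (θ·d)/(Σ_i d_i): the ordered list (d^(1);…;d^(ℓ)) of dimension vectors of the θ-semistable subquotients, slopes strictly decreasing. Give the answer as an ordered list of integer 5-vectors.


Interval decomposition of M: I[1,1], I[1,2]^2, I[1,5], I[2,2], I[4,5].
HN type (ℓ=5): μ^(1)=61; μ^(2)=48; μ^(3)=-30; μ^(4)=-73/2; μ^(5)=-43

((0, 0, 0, 2, 2); (0, 0, 1, 0, 0); (1, 0, 0, 0, 0); (3, 3, 0, 0, 0); (0, 1, 0, 0, 0))


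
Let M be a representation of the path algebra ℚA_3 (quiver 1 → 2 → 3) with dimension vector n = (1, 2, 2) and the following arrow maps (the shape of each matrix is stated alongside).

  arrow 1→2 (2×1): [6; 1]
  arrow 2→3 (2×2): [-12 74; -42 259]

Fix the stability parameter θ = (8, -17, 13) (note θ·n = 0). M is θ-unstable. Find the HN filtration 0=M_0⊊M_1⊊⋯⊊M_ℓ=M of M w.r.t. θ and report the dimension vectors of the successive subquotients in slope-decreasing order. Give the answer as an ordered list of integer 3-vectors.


Interval decomposition of M: I[1,3], I[2,2], I[3,3].
HN type (ℓ=3): μ^(1)=13; μ^(2)=-9/2; μ^(3)=-17

((0, 0, 2); (1, 1, 0); (0, 1, 0))


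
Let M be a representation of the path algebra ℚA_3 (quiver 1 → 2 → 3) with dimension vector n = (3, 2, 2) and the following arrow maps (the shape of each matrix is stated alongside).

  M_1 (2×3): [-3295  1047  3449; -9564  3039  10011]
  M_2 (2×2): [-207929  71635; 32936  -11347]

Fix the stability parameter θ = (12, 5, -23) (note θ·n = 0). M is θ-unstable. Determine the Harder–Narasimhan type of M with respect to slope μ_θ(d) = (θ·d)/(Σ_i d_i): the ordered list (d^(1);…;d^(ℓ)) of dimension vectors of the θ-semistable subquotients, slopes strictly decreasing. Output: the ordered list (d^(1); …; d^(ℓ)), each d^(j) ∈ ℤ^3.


Interval decomposition of M: I[1,1], I[1,3]^2.
HN type (ℓ=2): μ^(1)=12; μ^(2)=-2

((1, 0, 0); (2, 2, 2))


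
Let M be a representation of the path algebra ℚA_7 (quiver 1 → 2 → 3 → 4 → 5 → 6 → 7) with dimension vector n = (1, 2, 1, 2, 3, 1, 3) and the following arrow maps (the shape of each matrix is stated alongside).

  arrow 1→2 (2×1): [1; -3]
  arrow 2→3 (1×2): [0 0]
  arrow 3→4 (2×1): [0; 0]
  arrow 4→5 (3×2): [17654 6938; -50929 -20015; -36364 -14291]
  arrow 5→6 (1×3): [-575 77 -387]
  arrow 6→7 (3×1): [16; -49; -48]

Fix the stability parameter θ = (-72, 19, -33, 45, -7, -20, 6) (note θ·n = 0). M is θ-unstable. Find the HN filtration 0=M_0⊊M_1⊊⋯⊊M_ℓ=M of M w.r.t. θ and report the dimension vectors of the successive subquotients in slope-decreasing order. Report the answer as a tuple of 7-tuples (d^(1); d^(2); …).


Via rank(M_{q-1}∘⋯∘M_p): M ≅ I[1,2], I[2,2], I[3,3], I[4,5], I[4,7], I[5,5], I[7,7]^2.
μ_θ-semistable layers: μ^(1)=19; μ^(2)=6; μ^(3)=-7; μ^(4)=-33; μ^(5)=-72

((0, 2, 0, 1, 1, 0, 0); (0, 0, 0, 1, 1, 1, 3); (0, 0, 0, 0, 1, 0, 0); (0, 0, 1, 0, 0, 0, 0); (1, 0, 0, 0, 0, 0, 0))
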